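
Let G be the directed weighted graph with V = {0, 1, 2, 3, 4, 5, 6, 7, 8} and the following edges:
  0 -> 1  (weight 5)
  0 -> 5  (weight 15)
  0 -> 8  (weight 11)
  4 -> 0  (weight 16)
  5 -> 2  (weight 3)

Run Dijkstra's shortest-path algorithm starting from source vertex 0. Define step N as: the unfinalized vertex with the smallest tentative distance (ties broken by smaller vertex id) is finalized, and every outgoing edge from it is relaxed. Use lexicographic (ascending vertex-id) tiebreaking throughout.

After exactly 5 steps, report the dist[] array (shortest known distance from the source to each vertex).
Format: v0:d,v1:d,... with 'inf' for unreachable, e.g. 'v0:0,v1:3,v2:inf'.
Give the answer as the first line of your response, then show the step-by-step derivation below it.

v0:0,v1:5,v2:18,v3:inf,v4:inf,v5:15,v6:inf,v7:inf,v8:11

step 1: dist = v0:0,v1:5,v2:inf,v3:inf,v4:inf,v5:15,v6:inf,v7:inf,v8:11
step 2: dist = v0:0,v1:5,v2:inf,v3:inf,v4:inf,v5:15,v6:inf,v7:inf,v8:11
step 3: dist = v0:0,v1:5,v2:inf,v3:inf,v4:inf,v5:15,v6:inf,v7:inf,v8:11
step 4: dist = v0:0,v1:5,v2:18,v3:inf,v4:inf,v5:15,v6:inf,v7:inf,v8:11
step 5: dist = v0:0,v1:5,v2:18,v3:inf,v4:inf,v5:15,v6:inf,v7:inf,v8:11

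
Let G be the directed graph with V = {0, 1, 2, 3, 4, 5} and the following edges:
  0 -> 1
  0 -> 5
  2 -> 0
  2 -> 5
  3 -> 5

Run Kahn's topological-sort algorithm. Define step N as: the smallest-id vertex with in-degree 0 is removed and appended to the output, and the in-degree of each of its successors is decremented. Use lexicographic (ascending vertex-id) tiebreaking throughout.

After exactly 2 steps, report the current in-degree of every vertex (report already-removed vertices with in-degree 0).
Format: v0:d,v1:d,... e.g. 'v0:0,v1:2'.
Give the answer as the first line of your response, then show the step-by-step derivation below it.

v0:0,v1:0,v2:0,v3:0,v4:0,v5:1

step 1: output 2; order=[2]; indeg=(0,1,0,0,0,2)
step 2: output 0; order=[2,0]; indeg=(0,0,0,0,0,1)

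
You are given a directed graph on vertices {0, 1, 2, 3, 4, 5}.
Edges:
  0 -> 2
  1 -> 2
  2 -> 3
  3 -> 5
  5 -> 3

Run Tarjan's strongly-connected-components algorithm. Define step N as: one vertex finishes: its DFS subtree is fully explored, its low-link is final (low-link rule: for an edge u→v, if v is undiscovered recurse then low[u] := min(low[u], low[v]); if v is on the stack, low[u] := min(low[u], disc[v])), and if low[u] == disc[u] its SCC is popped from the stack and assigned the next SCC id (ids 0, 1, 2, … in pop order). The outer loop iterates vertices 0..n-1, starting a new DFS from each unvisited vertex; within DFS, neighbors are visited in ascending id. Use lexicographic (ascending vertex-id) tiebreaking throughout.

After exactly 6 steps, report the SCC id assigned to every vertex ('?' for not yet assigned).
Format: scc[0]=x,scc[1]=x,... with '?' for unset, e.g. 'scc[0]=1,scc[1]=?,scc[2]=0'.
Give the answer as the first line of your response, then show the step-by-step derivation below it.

scc[0]=2,scc[1]=3,scc[2]=1,scc[3]=0,scc[4]=4,scc[5]=0

step 1: low=(low[0]=0,low[1]=?,low[2]=1,low[3]=2,low[4]=?,low[5]=2); scc=(scc[0]=?,scc[1]=?,scc[2]=?,scc[3]=?,scc[4]=?,scc[5]=?)
step 2: low=(low[0]=0,low[1]=?,low[2]=1,low[3]=2,low[4]=?,low[5]=2); scc=(scc[0]=?,scc[1]=?,scc[2]=?,scc[3]=0,scc[4]=?,scc[5]=0)
step 3: low=(low[0]=0,low[1]=?,low[2]=1,low[3]=2,low[4]=?,low[5]=2); scc=(scc[0]=?,scc[1]=?,scc[2]=1,scc[3]=0,scc[4]=?,scc[5]=0)
step 4: low=(low[0]=0,low[1]=?,low[2]=1,low[3]=2,low[4]=?,low[5]=2); scc=(scc[0]=2,scc[1]=?,scc[2]=1,scc[3]=0,scc[4]=?,scc[5]=0)
step 5: low=(low[0]=0,low[1]=4,low[2]=1,low[3]=2,low[4]=?,low[5]=2); scc=(scc[0]=2,scc[1]=3,scc[2]=1,scc[3]=0,scc[4]=?,scc[5]=0)
step 6: low=(low[0]=0,low[1]=4,low[2]=1,low[3]=2,low[4]=5,low[5]=2); scc=(scc[0]=2,scc[1]=3,scc[2]=1,scc[3]=0,scc[4]=4,scc[5]=0)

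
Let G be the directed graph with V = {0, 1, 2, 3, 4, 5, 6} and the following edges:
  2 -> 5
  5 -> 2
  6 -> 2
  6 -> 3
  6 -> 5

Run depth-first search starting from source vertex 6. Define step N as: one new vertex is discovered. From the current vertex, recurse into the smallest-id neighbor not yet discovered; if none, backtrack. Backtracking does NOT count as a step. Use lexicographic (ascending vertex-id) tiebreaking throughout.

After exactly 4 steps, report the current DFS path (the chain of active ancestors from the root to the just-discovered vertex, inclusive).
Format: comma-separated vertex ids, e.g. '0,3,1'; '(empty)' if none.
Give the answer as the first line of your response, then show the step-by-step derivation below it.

6,3

step 1: discover 6; path=6; order=6
step 2: discover 2; path=6>2; order=6,2
step 3: discover 5; path=6>2>5; order=6,2,5
step 4: discover 3; path=6>3; order=6,2,5,3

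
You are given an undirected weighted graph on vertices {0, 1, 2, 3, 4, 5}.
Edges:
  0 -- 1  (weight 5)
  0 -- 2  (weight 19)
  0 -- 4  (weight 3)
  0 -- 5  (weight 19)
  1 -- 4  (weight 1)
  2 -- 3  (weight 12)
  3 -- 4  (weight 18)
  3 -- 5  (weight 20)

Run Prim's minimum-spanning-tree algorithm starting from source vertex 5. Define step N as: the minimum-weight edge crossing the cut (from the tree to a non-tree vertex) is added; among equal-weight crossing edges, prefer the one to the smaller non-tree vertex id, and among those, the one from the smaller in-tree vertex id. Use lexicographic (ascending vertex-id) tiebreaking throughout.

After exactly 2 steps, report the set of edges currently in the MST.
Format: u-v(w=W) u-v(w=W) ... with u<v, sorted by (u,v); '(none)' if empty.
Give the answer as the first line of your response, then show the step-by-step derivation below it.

0-4(w=3) 0-5(w=19)

step 1: add edge 0-5 (w=19); MST = {0-5(w=19)}
step 2: add edge 0-4 (w=3); MST = {0-4(w=3) 0-5(w=19)}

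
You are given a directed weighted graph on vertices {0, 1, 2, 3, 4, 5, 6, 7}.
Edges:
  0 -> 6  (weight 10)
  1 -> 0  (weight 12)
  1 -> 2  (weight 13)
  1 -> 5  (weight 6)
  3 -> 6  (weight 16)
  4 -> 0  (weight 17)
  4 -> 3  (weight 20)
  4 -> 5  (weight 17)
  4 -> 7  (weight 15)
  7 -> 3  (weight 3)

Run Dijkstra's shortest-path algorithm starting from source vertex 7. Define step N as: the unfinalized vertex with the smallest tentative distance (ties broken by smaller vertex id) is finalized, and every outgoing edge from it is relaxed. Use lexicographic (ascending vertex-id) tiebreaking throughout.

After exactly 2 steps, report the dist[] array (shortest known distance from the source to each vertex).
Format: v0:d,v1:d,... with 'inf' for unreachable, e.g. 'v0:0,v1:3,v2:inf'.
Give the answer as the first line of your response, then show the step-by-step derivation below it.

v0:inf,v1:inf,v2:inf,v3:3,v4:inf,v5:inf,v6:19,v7:0

step 1: dist = v0:inf,v1:inf,v2:inf,v3:3,v4:inf,v5:inf,v6:inf,v7:0
step 2: dist = v0:inf,v1:inf,v2:inf,v3:3,v4:inf,v5:inf,v6:19,v7:0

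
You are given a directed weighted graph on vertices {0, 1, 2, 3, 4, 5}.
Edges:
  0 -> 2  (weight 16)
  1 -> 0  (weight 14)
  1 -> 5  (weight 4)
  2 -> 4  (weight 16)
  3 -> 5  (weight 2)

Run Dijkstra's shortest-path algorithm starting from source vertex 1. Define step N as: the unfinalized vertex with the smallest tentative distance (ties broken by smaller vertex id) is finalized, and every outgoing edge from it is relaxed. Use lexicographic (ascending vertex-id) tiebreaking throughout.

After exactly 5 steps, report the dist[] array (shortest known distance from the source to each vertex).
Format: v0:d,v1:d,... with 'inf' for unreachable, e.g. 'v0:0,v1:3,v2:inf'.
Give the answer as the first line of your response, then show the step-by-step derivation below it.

v0:14,v1:0,v2:30,v3:inf,v4:46,v5:4

step 1: dist = v0:14,v1:0,v2:inf,v3:inf,v4:inf,v5:4
step 2: dist = v0:14,v1:0,v2:inf,v3:inf,v4:inf,v5:4
step 3: dist = v0:14,v1:0,v2:30,v3:inf,v4:inf,v5:4
step 4: dist = v0:14,v1:0,v2:30,v3:inf,v4:46,v5:4
step 5: dist = v0:14,v1:0,v2:30,v3:inf,v4:46,v5:4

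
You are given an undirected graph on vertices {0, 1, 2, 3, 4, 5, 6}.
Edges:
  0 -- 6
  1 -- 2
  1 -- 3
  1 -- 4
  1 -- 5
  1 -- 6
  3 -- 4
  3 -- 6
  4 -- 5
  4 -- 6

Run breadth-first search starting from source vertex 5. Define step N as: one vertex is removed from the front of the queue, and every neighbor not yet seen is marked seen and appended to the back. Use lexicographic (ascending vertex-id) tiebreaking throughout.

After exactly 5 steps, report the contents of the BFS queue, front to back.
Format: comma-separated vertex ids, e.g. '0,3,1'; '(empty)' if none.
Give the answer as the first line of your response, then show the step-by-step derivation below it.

6

step 1: dequeue 5; queue=[1,4]; order=5
step 2: dequeue 1; queue=[4,2,3,6]; order=5,1
step 3: dequeue 4; queue=[2,3,6]; order=5,1,4
step 4: dequeue 2; queue=[3,6]; order=5,1,4,2
step 5: dequeue 3; queue=[6]; order=5,1,4,2,3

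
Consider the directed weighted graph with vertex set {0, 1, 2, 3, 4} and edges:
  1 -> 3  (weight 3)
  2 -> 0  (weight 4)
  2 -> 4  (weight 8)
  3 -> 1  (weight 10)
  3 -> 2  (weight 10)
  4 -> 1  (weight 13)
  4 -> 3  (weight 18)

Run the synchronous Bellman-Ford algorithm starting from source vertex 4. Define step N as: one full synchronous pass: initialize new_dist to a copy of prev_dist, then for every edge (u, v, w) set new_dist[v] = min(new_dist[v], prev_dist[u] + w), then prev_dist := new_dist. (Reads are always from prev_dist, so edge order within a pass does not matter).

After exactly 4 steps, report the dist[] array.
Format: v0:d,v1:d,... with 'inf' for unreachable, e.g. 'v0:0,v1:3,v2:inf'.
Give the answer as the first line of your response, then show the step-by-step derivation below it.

v0:30,v1:13,v2:26,v3:16,v4:0

step 1: dist = v0:inf,v1:13,v2:inf,v3:18,v4:0
step 2: dist = v0:inf,v1:13,v2:28,v3:16,v4:0
step 3: dist = v0:32,v1:13,v2:26,v3:16,v4:0
step 4: dist = v0:30,v1:13,v2:26,v3:16,v4:0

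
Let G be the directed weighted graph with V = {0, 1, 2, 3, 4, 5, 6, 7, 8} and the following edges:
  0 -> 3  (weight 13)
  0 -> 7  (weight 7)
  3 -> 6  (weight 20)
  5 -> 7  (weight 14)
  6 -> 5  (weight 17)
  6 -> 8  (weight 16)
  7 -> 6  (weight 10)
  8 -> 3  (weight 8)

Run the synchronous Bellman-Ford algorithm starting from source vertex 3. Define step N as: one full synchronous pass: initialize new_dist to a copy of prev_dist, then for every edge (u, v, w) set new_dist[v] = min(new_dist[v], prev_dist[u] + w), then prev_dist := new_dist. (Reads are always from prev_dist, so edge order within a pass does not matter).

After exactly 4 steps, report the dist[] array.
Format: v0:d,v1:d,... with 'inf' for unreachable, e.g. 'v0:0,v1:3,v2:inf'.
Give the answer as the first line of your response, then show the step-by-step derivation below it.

v0:inf,v1:inf,v2:inf,v3:0,v4:inf,v5:37,v6:20,v7:51,v8:36

step 1: dist = v0:inf,v1:inf,v2:inf,v3:0,v4:inf,v5:inf,v6:20,v7:inf,v8:inf
step 2: dist = v0:inf,v1:inf,v2:inf,v3:0,v4:inf,v5:37,v6:20,v7:inf,v8:36
step 3: dist = v0:inf,v1:inf,v2:inf,v3:0,v4:inf,v5:37,v6:20,v7:51,v8:36
step 4: dist = v0:inf,v1:inf,v2:inf,v3:0,v4:inf,v5:37,v6:20,v7:51,v8:36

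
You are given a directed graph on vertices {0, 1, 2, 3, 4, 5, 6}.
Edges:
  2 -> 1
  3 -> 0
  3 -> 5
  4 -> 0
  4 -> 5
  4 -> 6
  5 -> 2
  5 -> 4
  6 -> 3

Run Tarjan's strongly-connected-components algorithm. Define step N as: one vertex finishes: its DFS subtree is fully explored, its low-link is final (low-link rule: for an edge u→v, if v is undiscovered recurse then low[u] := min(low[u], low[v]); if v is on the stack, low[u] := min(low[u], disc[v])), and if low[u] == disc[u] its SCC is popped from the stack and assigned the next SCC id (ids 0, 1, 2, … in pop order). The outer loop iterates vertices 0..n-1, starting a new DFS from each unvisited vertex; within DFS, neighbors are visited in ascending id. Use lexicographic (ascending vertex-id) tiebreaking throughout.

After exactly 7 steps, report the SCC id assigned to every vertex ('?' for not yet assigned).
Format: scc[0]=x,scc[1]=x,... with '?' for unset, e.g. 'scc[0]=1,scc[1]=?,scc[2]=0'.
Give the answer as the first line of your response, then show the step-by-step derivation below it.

scc[0]=0,scc[1]=1,scc[2]=2,scc[3]=3,scc[4]=3,scc[5]=3,scc[6]=3

step 1: low=(low[0]=0,low[1]=?,low[2]=?,low[3]=?,low[4]=?,low[5]=?,low[6]=?); scc=(scc[0]=0,scc[1]=?,scc[2]=?,scc[3]=?,scc[4]=?,scc[5]=?,scc[6]=?)
step 2: low=(low[0]=0,low[1]=1,low[2]=?,low[3]=?,low[4]=?,low[5]=?,low[6]=?); scc=(scc[0]=0,scc[1]=1,scc[2]=?,scc[3]=?,scc[4]=?,scc[5]=?,scc[6]=?)
step 3: low=(low[0]=0,low[1]=1,low[2]=2,low[3]=?,low[4]=?,low[5]=?,low[6]=?); scc=(scc[0]=0,scc[1]=1,scc[2]=2,scc[3]=?,scc[4]=?,scc[5]=?,scc[6]=?)
step 4: low=(low[0]=0,low[1]=1,low[2]=2,low[3]=3,low[4]=4,low[5]=4,low[6]=3); scc=(scc[0]=0,scc[1]=1,scc[2]=2,scc[3]=?,scc[4]=?,scc[5]=?,scc[6]=?)
step 5: low=(low[0]=0,low[1]=1,low[2]=2,low[3]=3,low[4]=3,low[5]=4,low[6]=3); scc=(scc[0]=0,scc[1]=1,scc[2]=2,scc[3]=?,scc[4]=?,scc[5]=?,scc[6]=?)
step 6: low=(low[0]=0,low[1]=1,low[2]=2,low[3]=3,low[4]=3,low[5]=3,low[6]=3); scc=(scc[0]=0,scc[1]=1,scc[2]=2,scc[3]=?,scc[4]=?,scc[5]=?,scc[6]=?)
step 7: low=(low[0]=0,low[1]=1,low[2]=2,low[3]=3,low[4]=3,low[5]=3,low[6]=3); scc=(scc[0]=0,scc[1]=1,scc[2]=2,scc[3]=3,scc[4]=3,scc[5]=3,scc[6]=3)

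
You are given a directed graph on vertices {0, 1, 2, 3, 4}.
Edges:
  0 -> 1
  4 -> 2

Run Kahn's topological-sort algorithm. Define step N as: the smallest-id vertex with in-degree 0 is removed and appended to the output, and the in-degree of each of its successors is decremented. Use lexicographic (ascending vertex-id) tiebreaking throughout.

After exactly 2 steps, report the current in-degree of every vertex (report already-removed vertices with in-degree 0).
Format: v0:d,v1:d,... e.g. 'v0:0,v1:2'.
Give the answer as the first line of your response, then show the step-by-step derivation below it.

v0:0,v1:0,v2:1,v3:0,v4:0

step 1: output 0; order=[0]; indeg=(0,0,1,0,0)
step 2: output 1; order=[0,1]; indeg=(0,0,1,0,0)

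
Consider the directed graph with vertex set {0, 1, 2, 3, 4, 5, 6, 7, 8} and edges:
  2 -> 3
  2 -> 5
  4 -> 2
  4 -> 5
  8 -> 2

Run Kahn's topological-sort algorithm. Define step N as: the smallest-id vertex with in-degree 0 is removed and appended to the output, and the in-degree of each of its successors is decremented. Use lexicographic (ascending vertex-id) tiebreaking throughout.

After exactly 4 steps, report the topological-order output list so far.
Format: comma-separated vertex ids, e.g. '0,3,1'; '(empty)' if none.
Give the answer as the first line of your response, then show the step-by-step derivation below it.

0,1,4,6

step 1: output 0; order=[0]; indeg=(0,0,2,1,0,2,0,0,0)
step 2: output 1; order=[0,1]; indeg=(0,0,2,1,0,2,0,0,0)
step 3: output 4; order=[0,1,4]; indeg=(0,0,1,1,0,1,0,0,0)
step 4: output 6; order=[0,1,4,6]; indeg=(0,0,1,1,0,1,0,0,0)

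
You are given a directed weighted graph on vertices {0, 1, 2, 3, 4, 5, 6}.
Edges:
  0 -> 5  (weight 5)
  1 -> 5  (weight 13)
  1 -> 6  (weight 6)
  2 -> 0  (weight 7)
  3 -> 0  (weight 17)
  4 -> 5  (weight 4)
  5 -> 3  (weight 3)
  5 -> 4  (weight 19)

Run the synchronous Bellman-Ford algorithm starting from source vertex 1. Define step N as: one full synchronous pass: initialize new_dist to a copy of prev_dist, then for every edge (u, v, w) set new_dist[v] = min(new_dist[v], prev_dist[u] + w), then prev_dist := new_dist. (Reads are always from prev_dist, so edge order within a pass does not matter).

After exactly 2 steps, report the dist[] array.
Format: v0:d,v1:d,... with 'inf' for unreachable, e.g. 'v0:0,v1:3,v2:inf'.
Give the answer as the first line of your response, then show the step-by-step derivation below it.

v0:inf,v1:0,v2:inf,v3:16,v4:32,v5:13,v6:6

step 1: dist = v0:inf,v1:0,v2:inf,v3:inf,v4:inf,v5:13,v6:6
step 2: dist = v0:inf,v1:0,v2:inf,v3:16,v4:32,v5:13,v6:6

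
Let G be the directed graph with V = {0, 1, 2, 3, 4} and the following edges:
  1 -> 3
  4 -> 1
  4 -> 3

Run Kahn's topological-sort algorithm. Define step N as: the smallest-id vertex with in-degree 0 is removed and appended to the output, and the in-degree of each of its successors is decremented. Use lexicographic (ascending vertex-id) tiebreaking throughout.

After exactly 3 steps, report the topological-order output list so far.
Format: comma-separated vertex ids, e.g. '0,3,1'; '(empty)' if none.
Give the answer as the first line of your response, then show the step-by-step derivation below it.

0,2,4

step 1: output 0; order=[0]; indeg=(0,1,0,2,0)
step 2: output 2; order=[0,2]; indeg=(0,1,0,2,0)
step 3: output 4; order=[0,2,4]; indeg=(0,0,0,1,0)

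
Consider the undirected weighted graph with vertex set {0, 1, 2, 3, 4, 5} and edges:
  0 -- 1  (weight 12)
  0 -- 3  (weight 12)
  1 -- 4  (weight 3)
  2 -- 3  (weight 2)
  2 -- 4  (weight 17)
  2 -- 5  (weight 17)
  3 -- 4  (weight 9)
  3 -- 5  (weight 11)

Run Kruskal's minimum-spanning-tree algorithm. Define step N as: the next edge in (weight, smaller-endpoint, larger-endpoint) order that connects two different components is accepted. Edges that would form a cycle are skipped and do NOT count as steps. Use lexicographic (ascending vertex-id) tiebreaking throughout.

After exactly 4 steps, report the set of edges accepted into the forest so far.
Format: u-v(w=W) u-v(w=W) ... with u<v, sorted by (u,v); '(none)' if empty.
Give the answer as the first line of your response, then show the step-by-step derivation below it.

1-4(w=3) 2-3(w=2) 3-4(w=9) 3-5(w=11)

step 1: add edge 2-3 (w=2); MST = {2-3(w=2)}
step 2: add edge 1-4 (w=3); MST = {1-4(w=3) 2-3(w=2)}
step 3: add edge 3-4 (w=9); MST = {1-4(w=3) 2-3(w=2) 3-4(w=9)}
step 4: add edge 3-5 (w=11); MST = {1-4(w=3) 2-3(w=2) 3-4(w=9) 3-5(w=11)}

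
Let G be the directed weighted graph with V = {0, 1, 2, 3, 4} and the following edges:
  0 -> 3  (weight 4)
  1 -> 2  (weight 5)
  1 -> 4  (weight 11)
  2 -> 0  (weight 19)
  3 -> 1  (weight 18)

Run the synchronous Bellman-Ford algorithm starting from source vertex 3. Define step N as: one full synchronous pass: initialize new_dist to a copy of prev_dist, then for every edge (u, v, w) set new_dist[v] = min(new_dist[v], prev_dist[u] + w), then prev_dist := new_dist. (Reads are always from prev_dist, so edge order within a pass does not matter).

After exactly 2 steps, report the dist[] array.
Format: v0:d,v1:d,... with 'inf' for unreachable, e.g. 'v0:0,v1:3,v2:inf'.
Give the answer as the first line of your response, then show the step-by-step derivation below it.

v0:inf,v1:18,v2:23,v3:0,v4:29

step 1: dist = v0:inf,v1:18,v2:inf,v3:0,v4:inf
step 2: dist = v0:inf,v1:18,v2:23,v3:0,v4:29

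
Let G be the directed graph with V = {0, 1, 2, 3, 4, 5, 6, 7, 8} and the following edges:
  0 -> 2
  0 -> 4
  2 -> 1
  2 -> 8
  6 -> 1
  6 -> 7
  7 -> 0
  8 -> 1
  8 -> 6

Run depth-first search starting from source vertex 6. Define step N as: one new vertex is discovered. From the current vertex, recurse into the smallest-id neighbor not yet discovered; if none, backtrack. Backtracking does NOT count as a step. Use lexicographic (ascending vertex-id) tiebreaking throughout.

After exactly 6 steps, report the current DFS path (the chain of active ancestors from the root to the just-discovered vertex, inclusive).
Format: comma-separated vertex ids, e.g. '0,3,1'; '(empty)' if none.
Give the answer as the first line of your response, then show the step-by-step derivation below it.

6,7,0,2,8

step 1: discover 6; path=6; order=6
step 2: discover 1; path=6>1; order=6,1
step 3: discover 7; path=6>7; order=6,1,7
step 4: discover 0; path=6>7>0; order=6,1,7,0
step 5: discover 2; path=6>7>0>2; order=6,1,7,0,2
step 6: discover 8; path=6>7>0>2>8; order=6,1,7,0,2,8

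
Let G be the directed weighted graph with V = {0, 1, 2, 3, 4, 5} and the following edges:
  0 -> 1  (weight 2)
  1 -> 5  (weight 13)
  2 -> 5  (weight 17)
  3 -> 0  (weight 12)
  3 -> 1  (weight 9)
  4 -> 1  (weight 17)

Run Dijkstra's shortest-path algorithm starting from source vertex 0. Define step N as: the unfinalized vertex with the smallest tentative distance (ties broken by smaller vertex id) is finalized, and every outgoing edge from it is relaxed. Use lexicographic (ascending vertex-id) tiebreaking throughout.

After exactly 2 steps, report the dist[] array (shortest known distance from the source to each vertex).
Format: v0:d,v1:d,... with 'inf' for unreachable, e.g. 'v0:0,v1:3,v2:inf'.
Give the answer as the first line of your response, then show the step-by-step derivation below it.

v0:0,v1:2,v2:inf,v3:inf,v4:inf,v5:15

step 1: dist = v0:0,v1:2,v2:inf,v3:inf,v4:inf,v5:inf
step 2: dist = v0:0,v1:2,v2:inf,v3:inf,v4:inf,v5:15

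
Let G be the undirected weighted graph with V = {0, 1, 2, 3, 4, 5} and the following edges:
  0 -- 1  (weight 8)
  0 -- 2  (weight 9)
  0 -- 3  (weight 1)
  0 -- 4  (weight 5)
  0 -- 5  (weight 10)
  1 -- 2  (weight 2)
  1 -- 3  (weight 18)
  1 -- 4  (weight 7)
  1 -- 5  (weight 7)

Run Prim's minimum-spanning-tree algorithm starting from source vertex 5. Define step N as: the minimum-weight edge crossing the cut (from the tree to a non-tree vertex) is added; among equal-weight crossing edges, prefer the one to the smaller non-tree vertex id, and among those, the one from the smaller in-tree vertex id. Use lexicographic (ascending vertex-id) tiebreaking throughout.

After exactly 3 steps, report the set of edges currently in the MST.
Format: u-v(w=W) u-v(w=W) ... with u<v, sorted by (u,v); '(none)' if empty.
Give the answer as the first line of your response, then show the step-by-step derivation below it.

1-2(w=2) 1-4(w=7) 1-5(w=7)

step 1: add edge 1-5 (w=7); MST = {1-5(w=7)}
step 2: add edge 1-2 (w=2); MST = {1-2(w=2) 1-5(w=7)}
step 3: add edge 1-4 (w=7); MST = {1-2(w=2) 1-4(w=7) 1-5(w=7)}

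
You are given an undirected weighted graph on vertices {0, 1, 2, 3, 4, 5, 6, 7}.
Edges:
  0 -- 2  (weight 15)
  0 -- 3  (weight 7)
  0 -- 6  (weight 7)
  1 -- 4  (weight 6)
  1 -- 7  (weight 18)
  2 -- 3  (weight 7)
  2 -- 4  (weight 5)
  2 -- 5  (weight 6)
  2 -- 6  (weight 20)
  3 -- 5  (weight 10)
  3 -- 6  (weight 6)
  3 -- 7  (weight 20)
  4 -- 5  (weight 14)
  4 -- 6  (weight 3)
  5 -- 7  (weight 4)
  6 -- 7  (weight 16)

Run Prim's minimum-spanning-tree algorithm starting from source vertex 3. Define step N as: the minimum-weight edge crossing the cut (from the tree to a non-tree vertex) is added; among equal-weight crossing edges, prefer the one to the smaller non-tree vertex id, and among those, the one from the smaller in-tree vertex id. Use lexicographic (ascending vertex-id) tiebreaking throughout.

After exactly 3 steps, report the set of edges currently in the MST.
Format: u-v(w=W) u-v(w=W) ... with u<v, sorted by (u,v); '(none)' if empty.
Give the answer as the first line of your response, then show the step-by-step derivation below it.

2-4(w=5) 3-6(w=6) 4-6(w=3)

step 1: add edge 3-6 (w=6); MST = {3-6(w=6)}
step 2: add edge 4-6 (w=3); MST = {3-6(w=6) 4-6(w=3)}
step 3: add edge 2-4 (w=5); MST = {2-4(w=5) 3-6(w=6) 4-6(w=3)}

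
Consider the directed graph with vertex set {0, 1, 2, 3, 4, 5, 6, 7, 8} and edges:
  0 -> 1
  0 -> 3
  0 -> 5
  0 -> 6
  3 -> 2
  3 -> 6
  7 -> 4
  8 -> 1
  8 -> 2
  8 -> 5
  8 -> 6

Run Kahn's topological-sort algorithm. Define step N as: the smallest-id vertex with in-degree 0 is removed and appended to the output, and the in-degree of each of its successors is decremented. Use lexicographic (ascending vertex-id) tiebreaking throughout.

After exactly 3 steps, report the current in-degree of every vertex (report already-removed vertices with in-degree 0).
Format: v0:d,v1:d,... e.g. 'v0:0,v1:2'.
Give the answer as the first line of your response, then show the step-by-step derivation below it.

v0:0,v1:1,v2:1,v3:0,v4:0,v5:1,v6:1,v7:0,v8:0

step 1: output 0; order=[0]; indeg=(0,1,2,0,1,1,2,0,0)
step 2: output 3; order=[0,3]; indeg=(0,1,1,0,1,1,1,0,0)
step 3: output 7; order=[0,3,7]; indeg=(0,1,1,0,0,1,1,0,0)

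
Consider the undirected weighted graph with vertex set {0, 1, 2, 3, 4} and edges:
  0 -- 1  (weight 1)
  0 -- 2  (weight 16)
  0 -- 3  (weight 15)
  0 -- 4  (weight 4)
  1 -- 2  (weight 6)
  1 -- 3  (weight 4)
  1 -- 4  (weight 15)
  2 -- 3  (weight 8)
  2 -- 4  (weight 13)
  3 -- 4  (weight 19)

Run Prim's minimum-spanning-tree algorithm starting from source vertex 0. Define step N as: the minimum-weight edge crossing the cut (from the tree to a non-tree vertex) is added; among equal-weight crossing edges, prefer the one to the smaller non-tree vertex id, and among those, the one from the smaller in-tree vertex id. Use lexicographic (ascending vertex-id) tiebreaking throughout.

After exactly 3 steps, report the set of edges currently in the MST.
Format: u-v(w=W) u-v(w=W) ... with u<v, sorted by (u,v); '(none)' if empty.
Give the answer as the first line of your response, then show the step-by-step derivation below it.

0-1(w=1) 0-4(w=4) 1-3(w=4)

step 1: add edge 0-1 (w=1); MST = {0-1(w=1)}
step 2: add edge 1-3 (w=4); MST = {0-1(w=1) 1-3(w=4)}
step 3: add edge 0-4 (w=4); MST = {0-1(w=1) 0-4(w=4) 1-3(w=4)}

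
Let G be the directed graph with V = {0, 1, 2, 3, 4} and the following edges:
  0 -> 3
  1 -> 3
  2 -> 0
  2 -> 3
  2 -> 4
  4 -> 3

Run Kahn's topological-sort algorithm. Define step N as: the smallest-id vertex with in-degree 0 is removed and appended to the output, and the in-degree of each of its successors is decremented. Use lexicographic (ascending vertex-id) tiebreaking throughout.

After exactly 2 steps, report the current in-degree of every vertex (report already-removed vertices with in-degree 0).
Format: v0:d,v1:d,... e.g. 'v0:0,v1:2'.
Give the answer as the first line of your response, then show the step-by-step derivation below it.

v0:0,v1:0,v2:0,v3:2,v4:0

step 1: output 1; order=[1]; indeg=(1,0,0,3,1)
step 2: output 2; order=[1,2]; indeg=(0,0,0,2,0)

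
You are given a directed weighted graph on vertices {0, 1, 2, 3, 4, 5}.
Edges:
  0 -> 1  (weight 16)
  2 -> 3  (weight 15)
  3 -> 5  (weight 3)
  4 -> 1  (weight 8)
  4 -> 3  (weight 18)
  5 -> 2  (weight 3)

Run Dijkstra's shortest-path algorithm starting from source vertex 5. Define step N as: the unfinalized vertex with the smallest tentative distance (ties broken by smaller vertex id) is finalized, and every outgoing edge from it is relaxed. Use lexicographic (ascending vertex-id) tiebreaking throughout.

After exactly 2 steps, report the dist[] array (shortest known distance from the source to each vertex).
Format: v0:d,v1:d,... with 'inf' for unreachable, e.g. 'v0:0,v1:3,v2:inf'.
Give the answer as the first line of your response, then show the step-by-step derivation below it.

v0:inf,v1:inf,v2:3,v3:18,v4:inf,v5:0

step 1: dist = v0:inf,v1:inf,v2:3,v3:inf,v4:inf,v5:0
step 2: dist = v0:inf,v1:inf,v2:3,v3:18,v4:inf,v5:0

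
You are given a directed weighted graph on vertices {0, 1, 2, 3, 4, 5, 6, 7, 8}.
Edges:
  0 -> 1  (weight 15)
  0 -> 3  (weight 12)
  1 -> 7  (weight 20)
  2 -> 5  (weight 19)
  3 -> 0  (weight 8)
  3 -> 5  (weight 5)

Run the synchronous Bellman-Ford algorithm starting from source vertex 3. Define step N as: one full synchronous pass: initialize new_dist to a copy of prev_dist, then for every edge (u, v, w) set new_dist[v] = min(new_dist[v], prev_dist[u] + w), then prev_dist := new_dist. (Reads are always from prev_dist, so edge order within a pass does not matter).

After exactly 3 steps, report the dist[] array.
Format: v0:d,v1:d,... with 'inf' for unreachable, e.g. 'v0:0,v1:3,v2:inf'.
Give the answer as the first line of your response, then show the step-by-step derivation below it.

v0:8,v1:23,v2:inf,v3:0,v4:inf,v5:5,v6:inf,v7:43,v8:inf

step 1: dist = v0:8,v1:inf,v2:inf,v3:0,v4:inf,v5:5,v6:inf,v7:inf,v8:inf
step 2: dist = v0:8,v1:23,v2:inf,v3:0,v4:inf,v5:5,v6:inf,v7:inf,v8:inf
step 3: dist = v0:8,v1:23,v2:inf,v3:0,v4:inf,v5:5,v6:inf,v7:43,v8:inf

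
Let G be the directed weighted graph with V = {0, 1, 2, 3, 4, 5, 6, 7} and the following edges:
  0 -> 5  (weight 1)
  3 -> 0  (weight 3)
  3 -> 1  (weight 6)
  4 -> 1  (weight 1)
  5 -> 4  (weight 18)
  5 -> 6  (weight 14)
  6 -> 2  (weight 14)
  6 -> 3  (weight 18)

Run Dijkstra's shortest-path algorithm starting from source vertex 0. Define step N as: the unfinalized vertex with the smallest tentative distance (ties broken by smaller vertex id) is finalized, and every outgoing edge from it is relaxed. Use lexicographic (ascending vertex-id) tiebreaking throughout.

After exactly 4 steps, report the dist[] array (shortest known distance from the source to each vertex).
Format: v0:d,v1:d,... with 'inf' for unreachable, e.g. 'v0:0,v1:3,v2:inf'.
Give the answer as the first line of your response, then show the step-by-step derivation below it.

v0:0,v1:20,v2:29,v3:33,v4:19,v5:1,v6:15,v7:inf

step 1: dist = v0:0,v1:inf,v2:inf,v3:inf,v4:inf,v5:1,v6:inf,v7:inf
step 2: dist = v0:0,v1:inf,v2:inf,v3:inf,v4:19,v5:1,v6:15,v7:inf
step 3: dist = v0:0,v1:inf,v2:29,v3:33,v4:19,v5:1,v6:15,v7:inf
step 4: dist = v0:0,v1:20,v2:29,v3:33,v4:19,v5:1,v6:15,v7:inf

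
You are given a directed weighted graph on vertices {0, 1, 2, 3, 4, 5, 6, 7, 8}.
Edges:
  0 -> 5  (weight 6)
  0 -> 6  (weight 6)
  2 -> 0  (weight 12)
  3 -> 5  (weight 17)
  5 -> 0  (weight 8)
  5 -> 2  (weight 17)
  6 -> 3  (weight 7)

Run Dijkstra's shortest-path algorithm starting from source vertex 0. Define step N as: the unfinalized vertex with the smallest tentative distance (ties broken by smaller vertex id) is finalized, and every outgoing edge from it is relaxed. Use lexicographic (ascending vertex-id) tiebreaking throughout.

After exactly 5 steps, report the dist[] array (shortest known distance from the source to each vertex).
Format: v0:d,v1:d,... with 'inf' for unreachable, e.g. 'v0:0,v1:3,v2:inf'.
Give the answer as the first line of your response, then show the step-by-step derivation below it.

v0:0,v1:inf,v2:23,v3:13,v4:inf,v5:6,v6:6,v7:inf,v8:inf

step 1: dist = v0:0,v1:inf,v2:inf,v3:inf,v4:inf,v5:6,v6:6,v7:inf,v8:inf
step 2: dist = v0:0,v1:inf,v2:23,v3:inf,v4:inf,v5:6,v6:6,v7:inf,v8:inf
step 3: dist = v0:0,v1:inf,v2:23,v3:13,v4:inf,v5:6,v6:6,v7:inf,v8:inf
step 4: dist = v0:0,v1:inf,v2:23,v3:13,v4:inf,v5:6,v6:6,v7:inf,v8:inf
step 5: dist = v0:0,v1:inf,v2:23,v3:13,v4:inf,v5:6,v6:6,v7:inf,v8:inf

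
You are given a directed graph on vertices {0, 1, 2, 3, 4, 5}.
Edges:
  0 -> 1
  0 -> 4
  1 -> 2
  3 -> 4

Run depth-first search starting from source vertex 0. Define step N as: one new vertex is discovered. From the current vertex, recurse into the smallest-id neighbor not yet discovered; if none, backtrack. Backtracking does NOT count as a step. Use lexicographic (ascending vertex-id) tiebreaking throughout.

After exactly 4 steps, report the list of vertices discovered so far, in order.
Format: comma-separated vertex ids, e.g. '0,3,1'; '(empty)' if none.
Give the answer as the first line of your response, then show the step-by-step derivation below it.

0,1,2,4

step 1: discover 0; path=0; order=0
step 2: discover 1; path=0>1; order=0,1
step 3: discover 2; path=0>1>2; order=0,1,2
step 4: discover 4; path=0>4; order=0,1,2,4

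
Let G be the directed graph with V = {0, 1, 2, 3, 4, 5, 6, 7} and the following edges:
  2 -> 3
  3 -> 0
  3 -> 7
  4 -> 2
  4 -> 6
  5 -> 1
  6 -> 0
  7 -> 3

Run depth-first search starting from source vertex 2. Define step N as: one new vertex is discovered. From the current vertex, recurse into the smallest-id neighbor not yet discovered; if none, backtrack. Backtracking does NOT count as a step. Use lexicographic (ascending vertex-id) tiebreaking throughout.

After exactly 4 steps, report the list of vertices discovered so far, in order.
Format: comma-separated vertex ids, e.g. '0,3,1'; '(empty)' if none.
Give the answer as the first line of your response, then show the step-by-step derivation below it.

2,3,0,7

step 1: discover 2; path=2; order=2
step 2: discover 3; path=2>3; order=2,3
step 3: discover 0; path=2>3>0; order=2,3,0
step 4: discover 7; path=2>3>7; order=2,3,0,7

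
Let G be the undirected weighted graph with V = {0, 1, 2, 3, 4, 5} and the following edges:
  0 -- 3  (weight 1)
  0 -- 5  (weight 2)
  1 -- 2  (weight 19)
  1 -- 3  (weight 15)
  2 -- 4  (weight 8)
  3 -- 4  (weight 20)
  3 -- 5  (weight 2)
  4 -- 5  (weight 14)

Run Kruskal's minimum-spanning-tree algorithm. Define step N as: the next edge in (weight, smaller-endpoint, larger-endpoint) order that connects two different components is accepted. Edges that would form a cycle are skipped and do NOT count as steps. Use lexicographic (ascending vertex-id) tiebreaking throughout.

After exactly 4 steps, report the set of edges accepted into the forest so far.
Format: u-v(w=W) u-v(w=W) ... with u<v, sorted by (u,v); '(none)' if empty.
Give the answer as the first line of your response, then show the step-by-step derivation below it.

0-3(w=1) 0-5(w=2) 2-4(w=8) 4-5(w=14)

step 1: add edge 0-3 (w=1); MST = {0-3(w=1)}
step 2: add edge 0-5 (w=2); MST = {0-3(w=1) 0-5(w=2)}
step 3: add edge 2-4 (w=8); MST = {0-3(w=1) 0-5(w=2) 2-4(w=8)}
step 4: add edge 4-5 (w=14); MST = {0-3(w=1) 0-5(w=2) 2-4(w=8) 4-5(w=14)}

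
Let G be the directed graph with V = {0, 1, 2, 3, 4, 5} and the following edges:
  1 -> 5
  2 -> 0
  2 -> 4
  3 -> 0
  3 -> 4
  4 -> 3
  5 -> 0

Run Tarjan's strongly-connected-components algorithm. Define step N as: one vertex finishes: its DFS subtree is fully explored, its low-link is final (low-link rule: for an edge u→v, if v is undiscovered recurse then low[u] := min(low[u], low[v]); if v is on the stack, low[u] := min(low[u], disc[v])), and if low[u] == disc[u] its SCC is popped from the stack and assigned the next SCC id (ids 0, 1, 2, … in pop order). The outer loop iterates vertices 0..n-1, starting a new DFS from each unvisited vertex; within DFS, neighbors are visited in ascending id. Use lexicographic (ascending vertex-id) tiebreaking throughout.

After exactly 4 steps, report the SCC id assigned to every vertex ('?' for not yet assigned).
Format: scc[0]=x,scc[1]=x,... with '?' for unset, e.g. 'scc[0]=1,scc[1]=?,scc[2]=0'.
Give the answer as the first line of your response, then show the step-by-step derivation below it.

scc[0]=0,scc[1]=2,scc[2]=?,scc[3]=?,scc[4]=?,scc[5]=1

step 1: low=(low[0]=0,low[1]=?,low[2]=?,low[3]=?,low[4]=?,low[5]=?); scc=(scc[0]=0,scc[1]=?,scc[2]=?,scc[3]=?,scc[4]=?,scc[5]=?)
step 2: low=(low[0]=0,low[1]=1,low[2]=?,low[3]=?,low[4]=?,low[5]=2); scc=(scc[0]=0,scc[1]=?,scc[2]=?,scc[3]=?,scc[4]=?,scc[5]=1)
step 3: low=(low[0]=0,low[1]=1,low[2]=?,low[3]=?,low[4]=?,low[5]=2); scc=(scc[0]=0,scc[1]=2,scc[2]=?,scc[3]=?,scc[4]=?,scc[5]=1)
step 4: low=(low[0]=0,low[1]=1,low[2]=3,low[3]=4,low[4]=4,low[5]=2); scc=(scc[0]=0,scc[1]=2,scc[2]=?,scc[3]=?,scc[4]=?,scc[5]=1)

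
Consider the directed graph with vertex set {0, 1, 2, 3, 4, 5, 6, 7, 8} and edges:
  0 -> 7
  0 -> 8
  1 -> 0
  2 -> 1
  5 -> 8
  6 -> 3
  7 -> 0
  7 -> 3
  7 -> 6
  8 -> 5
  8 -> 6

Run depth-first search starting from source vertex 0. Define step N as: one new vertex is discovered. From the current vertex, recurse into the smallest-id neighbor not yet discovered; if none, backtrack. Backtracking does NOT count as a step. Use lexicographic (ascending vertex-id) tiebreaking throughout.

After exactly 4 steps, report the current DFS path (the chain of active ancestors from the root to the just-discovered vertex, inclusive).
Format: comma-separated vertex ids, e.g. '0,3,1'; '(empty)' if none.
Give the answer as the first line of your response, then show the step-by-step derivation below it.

0,7,6

step 1: discover 0; path=0; order=0
step 2: discover 7; path=0>7; order=0,7
step 3: discover 3; path=0>7>3; order=0,7,3
step 4: discover 6; path=0>7>6; order=0,7,3,6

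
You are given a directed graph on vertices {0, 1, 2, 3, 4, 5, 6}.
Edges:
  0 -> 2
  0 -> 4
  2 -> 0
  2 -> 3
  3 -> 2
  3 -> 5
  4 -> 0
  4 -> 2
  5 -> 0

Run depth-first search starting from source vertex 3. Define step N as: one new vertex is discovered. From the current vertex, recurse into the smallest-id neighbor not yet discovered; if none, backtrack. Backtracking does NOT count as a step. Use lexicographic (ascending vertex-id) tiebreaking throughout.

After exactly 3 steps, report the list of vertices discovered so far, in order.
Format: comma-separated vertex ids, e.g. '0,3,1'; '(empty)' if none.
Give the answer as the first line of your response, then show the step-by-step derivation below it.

3,2,0

step 1: discover 3; path=3; order=3
step 2: discover 2; path=3>2; order=3,2
step 3: discover 0; path=3>2>0; order=3,2,0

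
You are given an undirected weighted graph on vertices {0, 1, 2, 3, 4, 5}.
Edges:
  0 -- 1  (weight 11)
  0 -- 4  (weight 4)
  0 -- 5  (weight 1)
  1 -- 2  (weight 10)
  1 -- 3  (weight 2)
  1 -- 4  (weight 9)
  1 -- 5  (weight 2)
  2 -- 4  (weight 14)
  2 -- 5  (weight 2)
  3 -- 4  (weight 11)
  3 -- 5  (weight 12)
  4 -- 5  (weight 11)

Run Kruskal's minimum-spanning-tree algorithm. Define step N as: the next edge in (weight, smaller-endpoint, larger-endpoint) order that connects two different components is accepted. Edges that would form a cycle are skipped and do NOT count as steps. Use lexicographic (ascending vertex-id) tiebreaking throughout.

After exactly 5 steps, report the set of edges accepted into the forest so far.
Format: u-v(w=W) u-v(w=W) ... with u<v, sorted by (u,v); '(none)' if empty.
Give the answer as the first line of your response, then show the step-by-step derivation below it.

0-4(w=4) 0-5(w=1) 1-3(w=2) 1-5(w=2) 2-5(w=2)

step 1: add edge 0-5 (w=1); MST = {0-5(w=1)}
step 2: add edge 1-3 (w=2); MST = {0-5(w=1) 1-3(w=2)}
step 3: add edge 1-5 (w=2); MST = {0-5(w=1) 1-3(w=2) 1-5(w=2)}
step 4: add edge 2-5 (w=2); MST = {0-5(w=1) 1-3(w=2) 1-5(w=2) 2-5(w=2)}
step 5: add edge 0-4 (w=4); MST = {0-4(w=4) 0-5(w=1) 1-3(w=2) 1-5(w=2) 2-5(w=2)}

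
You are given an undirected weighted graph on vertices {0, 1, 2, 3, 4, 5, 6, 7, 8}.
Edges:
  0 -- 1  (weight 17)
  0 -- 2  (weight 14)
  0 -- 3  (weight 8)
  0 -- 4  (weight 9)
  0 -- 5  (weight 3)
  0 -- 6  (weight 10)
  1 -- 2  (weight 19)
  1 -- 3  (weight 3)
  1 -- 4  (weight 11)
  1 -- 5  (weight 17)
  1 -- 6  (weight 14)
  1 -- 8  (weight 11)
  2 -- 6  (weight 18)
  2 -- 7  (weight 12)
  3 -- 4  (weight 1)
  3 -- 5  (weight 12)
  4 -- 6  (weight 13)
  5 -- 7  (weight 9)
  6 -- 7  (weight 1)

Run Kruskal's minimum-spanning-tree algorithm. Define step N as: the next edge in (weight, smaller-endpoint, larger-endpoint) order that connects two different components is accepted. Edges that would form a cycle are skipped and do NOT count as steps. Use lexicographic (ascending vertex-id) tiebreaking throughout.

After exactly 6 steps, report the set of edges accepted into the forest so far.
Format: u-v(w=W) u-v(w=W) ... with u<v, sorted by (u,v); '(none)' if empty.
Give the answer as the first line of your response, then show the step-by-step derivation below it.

0-3(w=8) 0-5(w=3) 1-3(w=3) 3-4(w=1) 5-7(w=9) 6-7(w=1)

step 1: add edge 3-4 (w=1); MST = {3-4(w=1)}
step 2: add edge 6-7 (w=1); MST = {3-4(w=1) 6-7(w=1)}
step 3: add edge 0-5 (w=3); MST = {0-5(w=3) 3-4(w=1) 6-7(w=1)}
step 4: add edge 1-3 (w=3); MST = {0-5(w=3) 1-3(w=3) 3-4(w=1) 6-7(w=1)}
step 5: add edge 0-3 (w=8); MST = {0-3(w=8) 0-5(w=3) 1-3(w=3) 3-4(w=1) 6-7(w=1)}
step 6: add edge 5-7 (w=9); MST = {0-3(w=8) 0-5(w=3) 1-3(w=3) 3-4(w=1) 5-7(w=9) 6-7(w=1)}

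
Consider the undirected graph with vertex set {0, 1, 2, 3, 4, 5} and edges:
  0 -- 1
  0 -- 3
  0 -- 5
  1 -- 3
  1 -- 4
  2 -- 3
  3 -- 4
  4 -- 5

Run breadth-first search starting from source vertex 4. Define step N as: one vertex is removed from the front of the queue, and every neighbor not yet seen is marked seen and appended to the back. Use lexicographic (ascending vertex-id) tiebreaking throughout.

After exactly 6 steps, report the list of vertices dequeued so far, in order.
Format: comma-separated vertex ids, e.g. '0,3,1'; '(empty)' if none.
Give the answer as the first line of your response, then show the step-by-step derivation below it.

4,1,3,5,0,2

step 1: dequeue 4; queue=[1,3,5]; order=4
step 2: dequeue 1; queue=[3,5,0]; order=4,1
step 3: dequeue 3; queue=[5,0,2]; order=4,1,3
step 4: dequeue 5; queue=[0,2]; order=4,1,3,5
step 5: dequeue 0; queue=[2]; order=4,1,3,5,0
step 6: dequeue 2; queue=[(empty)]; order=4,1,3,5,0,2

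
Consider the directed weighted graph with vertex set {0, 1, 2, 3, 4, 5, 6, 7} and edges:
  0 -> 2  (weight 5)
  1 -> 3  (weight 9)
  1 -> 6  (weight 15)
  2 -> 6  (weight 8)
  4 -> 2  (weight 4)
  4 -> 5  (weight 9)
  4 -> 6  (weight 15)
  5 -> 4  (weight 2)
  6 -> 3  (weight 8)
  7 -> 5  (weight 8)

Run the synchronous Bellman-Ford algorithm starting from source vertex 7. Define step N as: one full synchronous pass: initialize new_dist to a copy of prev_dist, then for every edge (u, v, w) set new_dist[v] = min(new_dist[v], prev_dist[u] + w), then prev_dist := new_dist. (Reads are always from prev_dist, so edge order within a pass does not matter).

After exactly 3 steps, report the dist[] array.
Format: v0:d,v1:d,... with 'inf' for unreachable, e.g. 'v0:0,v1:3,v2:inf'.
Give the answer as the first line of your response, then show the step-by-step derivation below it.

v0:inf,v1:inf,v2:14,v3:inf,v4:10,v5:8,v6:25,v7:0

step 1: dist = v0:inf,v1:inf,v2:inf,v3:inf,v4:inf,v5:8,v6:inf,v7:0
step 2: dist = v0:inf,v1:inf,v2:inf,v3:inf,v4:10,v5:8,v6:inf,v7:0
step 3: dist = v0:inf,v1:inf,v2:14,v3:inf,v4:10,v5:8,v6:25,v7:0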